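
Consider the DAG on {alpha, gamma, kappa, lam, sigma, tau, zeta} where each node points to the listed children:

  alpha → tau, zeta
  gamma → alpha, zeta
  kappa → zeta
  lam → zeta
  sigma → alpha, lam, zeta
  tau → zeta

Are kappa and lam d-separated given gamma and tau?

Yes — kappa and lam are d-separated given {gamma, tau}.

5 paths connect kappa and lam; each must be blocked for d-separation to hold:
Path 1: kappa → zeta ← lam
  zeta is a collider here and neither zeta nor any of its descendants is conditioned on, so the collider stays closed — the path is blocked at zeta.
Path 2: kappa → zeta ← alpha ← sigma → lam
  zeta is a collider here and neither zeta nor any of its descendants is conditioned on, so the collider stays closed — the path is blocked at zeta.
Path 3: kappa → zeta ← tau ← alpha ← sigma → lam
  zeta is a collider here and neither zeta nor any of its descendants is conditioned on, so the collider stays closed — the path is blocked at zeta.
Path 4: kappa → zeta ← gamma → alpha ← sigma → lam
  zeta is a collider here and neither zeta nor any of its descendants is conditioned on, so the collider stays closed — the path is blocked at zeta.
Path 5: kappa → zeta ← sigma → lam
  zeta is a collider here and neither zeta nor any of its descendants is conditioned on, so the collider stays closed — the path is blocked at zeta.
Since every path is blocked, d-separation holds.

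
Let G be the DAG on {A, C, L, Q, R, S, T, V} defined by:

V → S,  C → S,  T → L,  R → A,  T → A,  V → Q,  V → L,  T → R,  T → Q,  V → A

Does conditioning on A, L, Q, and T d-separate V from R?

No

Enumerating the 6 paths from V to R and testing each for blocking by {A, L, Q, T}:
Path 1: V → L ← T → A ← R
  T is a fork here and T is conditioned on, so the path is blocked at T.
Path 2: V → L ← T → R
  T is a fork here and T is conditioned on, so the path is blocked at T.
Path 3: V → A ← T → R
  T is a fork here and T is conditioned on, so the path is blocked at T.
Path 4: V → A ← R
  A is a collider and A is conditioned on, which opens it — no node blocks this path, so it is active.
Path 5: V → Q ← T → A ← R
  T is a fork here and T is conditioned on, so the path is blocked at T.
Path 6: V → Q ← T → R
  T is a fork here and T is conditioned on, so the path is blocked at T.
Because an active path exists, V and R are not d-separated.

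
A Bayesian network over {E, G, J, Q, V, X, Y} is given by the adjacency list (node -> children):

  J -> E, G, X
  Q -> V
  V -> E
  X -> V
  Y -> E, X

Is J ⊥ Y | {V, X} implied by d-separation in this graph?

No — J and Y are not d-separated given {V, X}.

Enumerating the 4 paths from J to Y and testing each for blocking by {V, X}:
  1. J → E ← V ← X ← Y — E:collider[blocks]; V:chain[blocks]; X:chain[blocks] ⇒ blocked
  2. J → E ← Y — E:collider[blocks] ⇒ blocked
  3. J → X → V → E ← Y — X:chain[blocks]; V:chain[blocks]; E:collider[blocks] ⇒ blocked
  4. J → X ← Y — X:collider[open] ⇒ active
At least one path is unblocked, so d-separation fails.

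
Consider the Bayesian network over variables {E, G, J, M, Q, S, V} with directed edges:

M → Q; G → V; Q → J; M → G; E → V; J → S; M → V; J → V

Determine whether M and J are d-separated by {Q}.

Yes

There are 3 undirected paths between M and J; checking each against the conditioning set {Q}:
  1. M → Q → J — Q:chain[blocks] ⇒ blocked
  2. M → V ← J — V:collider[blocks] ⇒ blocked
  3. M → G → V ← J — G:chain[open]; V:collider[blocks] ⇒ blocked
Since every path is blocked, d-separation holds.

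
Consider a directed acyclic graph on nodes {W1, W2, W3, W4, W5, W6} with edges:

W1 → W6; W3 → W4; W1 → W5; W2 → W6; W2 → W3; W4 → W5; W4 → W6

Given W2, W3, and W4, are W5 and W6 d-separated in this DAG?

We examine all 3 paths between W5 and W6:
Path 1: W5 ← W1 → W6
  W1 is a fork and W1 is not conditioned on — no node blocks this path, so it is active.
Path 2: W5 ← W4 ← W3 ← W2 → W6
  W4 is a chain here and W4 is conditioned on, so the path is blocked at W4.
Path 3: W5 ← W4 → W6
  W4 is a fork here and W4 is conditioned on, so the path is blocked at W4.
Because an active path exists, W5 and W6 are not d-separated.

No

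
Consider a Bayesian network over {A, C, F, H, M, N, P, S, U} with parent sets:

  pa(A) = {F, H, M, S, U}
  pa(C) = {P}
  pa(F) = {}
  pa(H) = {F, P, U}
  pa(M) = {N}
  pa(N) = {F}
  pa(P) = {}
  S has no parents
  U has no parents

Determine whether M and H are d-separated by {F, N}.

There are 6 undirected paths between M and H; checking each against the conditioning set {F, N}:
  1. M → A ← H — A:collider[blocks] ⇒ blocked
  2. M → A ← F → H — A:collider[blocks]; F:fork[blocks] ⇒ blocked
  3. M → A ← U → H — A:collider[blocks]; U:fork[open] ⇒ blocked
  4. M ← N ← F → H — N:chain[blocks]; F:fork[blocks] ⇒ blocked
  5. M ← N ← F → A ← H — N:chain[blocks]; F:fork[blocks]; A:collider[blocks] ⇒ blocked
  6. M ← N ← F → A ← U → H — N:chain[blocks]; F:fork[blocks]; A:collider[blocks]; U:fork[open] ⇒ blocked
Every path is blocked, so M and H are d-separated given {F, N}.

Yes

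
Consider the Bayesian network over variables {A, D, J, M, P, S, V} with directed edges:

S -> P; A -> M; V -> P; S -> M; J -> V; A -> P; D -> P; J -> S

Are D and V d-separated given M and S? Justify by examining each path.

Enumerating the 3 paths from D to V and testing each for blocking by {M, S}:
Path 1: D → P ← V
  P is a collider here and neither P nor any of its descendants is conditioned on, so the collider stays closed — the path is blocked at P.
Path 2: D → P ← S ← J → V
  P is a collider here and neither P nor any of its descendants is conditioned on, so the collider stays closed — the path is blocked at P.
Path 3: D → P ← A → M ← S ← J → V
  P is a collider here and neither P nor any of its descendants is conditioned on, so the collider stays closed — the path is blocked at P.
All paths are blocked; D ⊥ V | {M, S} holds.

Yes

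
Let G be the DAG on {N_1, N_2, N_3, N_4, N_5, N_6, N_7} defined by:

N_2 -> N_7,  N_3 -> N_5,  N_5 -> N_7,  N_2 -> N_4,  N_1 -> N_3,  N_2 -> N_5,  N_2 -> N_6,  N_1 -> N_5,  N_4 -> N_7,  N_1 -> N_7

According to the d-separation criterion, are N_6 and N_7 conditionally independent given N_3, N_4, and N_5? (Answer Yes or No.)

No

Enumerating the 5 paths from N_6 to N_7 and testing each for blocking by {N_3, N_4, N_5}:
Path 1: N_6 ← N_2 → N_5 ← N_1 → N_7
  N_2 is a fork and N_2 is not conditioned on; N_5 is a collider and N_5 is conditioned on, which opens it; N_1 is a fork and N_1 is not conditioned on — no node blocks this path, so it is active.
Path 2: N_6 ← N_2 → N_5 → N_7
  N_5 is a chain here and N_5 is conditioned on, so the path is blocked at N_5.
Path 3: N_6 ← N_2 → N_5 ← N_3 ← N_1 → N_7
  N_3 is a chain here and N_3 is conditioned on, so the path is blocked at N_3.
Path 4: N_6 ← N_2 → N_7
  N_2 is a fork and N_2 is not conditioned on — no node blocks this path, so it is active.
Path 5: N_6 ← N_2 → N_4 → N_7
  N_4 is a chain here and N_4 is conditioned on, so the path is blocked at N_4.
Since the path N_6 ← N_2 → N_5 ← N_1 → N_7 is active, N_6 and N_7 are not d-separated given {N_3, N_4, N_5}.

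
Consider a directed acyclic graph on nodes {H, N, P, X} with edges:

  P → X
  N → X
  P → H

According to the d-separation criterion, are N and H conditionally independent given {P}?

There is one path between N and H:
Path 1: N → X ← P → H
  X is a collider here and neither X nor any of its descendants is conditioned on, so the collider stays closed — the path is blocked at X.
Since every path is blocked, d-separation holds.

Yes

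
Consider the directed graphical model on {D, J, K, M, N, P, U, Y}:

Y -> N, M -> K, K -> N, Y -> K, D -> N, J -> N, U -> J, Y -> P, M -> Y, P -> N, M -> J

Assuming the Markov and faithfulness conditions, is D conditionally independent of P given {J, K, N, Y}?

We examine all 6 paths between D and P:
Path 1: D → N ← J ← M → K ← Y → P
  J is a chain here and J is conditioned on, so the path is blocked at J.
Path 2: D → N ← J ← M → Y → P
  J is a chain here and J is conditioned on, so the path is blocked at J.
Path 3: D → N ← P
  N is a collider and N is conditioned on, which opens it — no node blocks this path, so it is active.
Path 4: D → N ← K ← Y → P
  K is a chain here and K is conditioned on, so the path is blocked at K.
Path 5: D → N ← K ← M → Y → P
  K is a chain here and K is conditioned on, so the path is blocked at K.
Path 6: D → N ← Y → P
  Y is a fork here and Y is conditioned on, so the path is blocked at Y.
Since the path D → N ← P is active, D and P are not d-separated given {J, K, N, Y}.

No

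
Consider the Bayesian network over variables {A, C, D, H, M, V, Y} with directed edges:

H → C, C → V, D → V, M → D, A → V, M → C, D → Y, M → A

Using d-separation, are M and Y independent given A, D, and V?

3 paths connect M and Y; each must be blocked for d-separation to hold:
  1. M → C → V ← D → Y — C:chain[open]; V:collider[open]; D:fork[blocks] ⇒ blocked
  2. M → D → Y — D:chain[blocks] ⇒ blocked
  3. M → A → V ← D → Y — A:chain[blocks]; V:collider[open]; D:fork[blocks] ⇒ blocked
Since every path is blocked, d-separation holds.

Yes — M and Y are d-separated given {A, D, V}.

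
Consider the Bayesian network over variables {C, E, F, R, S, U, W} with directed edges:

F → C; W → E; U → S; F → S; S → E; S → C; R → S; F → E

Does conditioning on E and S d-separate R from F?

No

We examine all 3 paths between R and F:
Path 1: R → S ← F
  S is a collider and S is conditioned on, which opens it — no node blocks this path, so it is active.
Path 2: R → S → C ← F
  S is a chain here and S is conditioned on, so the path is blocked at S.
Path 3: R → S → E ← F
  S is a chain here and S is conditioned on, so the path is blocked at S.
At least one path is unblocked, so d-separation fails.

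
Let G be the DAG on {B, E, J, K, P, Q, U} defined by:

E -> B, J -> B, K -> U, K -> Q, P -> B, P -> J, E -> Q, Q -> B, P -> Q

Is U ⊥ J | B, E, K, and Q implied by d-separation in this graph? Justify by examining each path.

Yes

There are 6 undirected paths between U and J; checking each against the conditioning set {B, E, K, Q}:
Path 1: U ← K → Q ← E → B ← J
  K is a fork here and K is conditioned on, so the path is blocked at K.
Path 2: U ← K → Q ← E → B ← P → J
  K is a fork here and K is conditioned on, so the path is blocked at K.
Path 3: U ← K → Q → B ← J
  K is a fork here and K is conditioned on, so the path is blocked at K.
Path 4: U ← K → Q → B ← P → J
  K is a fork here and K is conditioned on, so the path is blocked at K.
Path 5: U ← K → Q ← P → J
  K is a fork here and K is conditioned on, so the path is blocked at K.
Path 6: U ← K → Q ← P → B ← J
  K is a fork here and K is conditioned on, so the path is blocked at K.
Since every path is blocked, d-separation holds.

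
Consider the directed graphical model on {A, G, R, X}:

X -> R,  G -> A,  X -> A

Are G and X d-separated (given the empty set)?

There is one path between G and X:
Path 1: G → A ← X
  A is a collider here and neither A nor any of its descendants is conditioned on, so the collider stays closed — the path is blocked at A.
Since every path is blocked, d-separation holds.

Yes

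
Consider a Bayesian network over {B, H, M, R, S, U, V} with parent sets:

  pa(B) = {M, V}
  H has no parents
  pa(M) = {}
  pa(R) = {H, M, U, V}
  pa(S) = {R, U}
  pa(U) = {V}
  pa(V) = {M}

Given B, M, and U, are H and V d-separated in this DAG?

Yes

5 paths connect H and V; each must be blocked for d-separation to hold:
Path 1: H → R ← M → V
  R is a collider here and neither R nor any of its descendants is conditioned on, so the collider stays closed — the path is blocked at R.
Path 2: H → R ← M → B ← V
  R is a collider here and neither R nor any of its descendants is conditioned on, so the collider stays closed — the path is blocked at R.
Path 3: H → R ← V
  R is a collider here and neither R nor any of its descendants is conditioned on, so the collider stays closed — the path is blocked at R.
Path 4: H → R → S ← U ← V
  S is a collider here and neither S nor any of its descendants is conditioned on, so the collider stays closed — the path is blocked at S.
Path 5: H → R ← U ← V
  R is a collider here and neither R nor any of its descendants is conditioned on, so the collider stays closed — the path is blocked at R.
Since every path is blocked, d-separation holds.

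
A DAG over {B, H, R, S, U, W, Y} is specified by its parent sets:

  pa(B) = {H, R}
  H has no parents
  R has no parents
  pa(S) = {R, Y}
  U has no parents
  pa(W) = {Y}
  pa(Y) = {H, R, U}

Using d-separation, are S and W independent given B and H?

No

3 paths connect S and W; each must be blocked for d-separation to hold:
Path 1: S ← R → Y → W
  R is a fork and R is not conditioned on; Y is a chain and Y is not conditioned on — no node blocks this path, so it is active.
Path 2: S ← R → B ← H → Y → W
  H is a fork here and H is conditioned on, so the path is blocked at H.
Path 3: S ← Y → W
  Y is a fork and Y is not conditioned on — no node blocks this path, so it is active.
Since the path S ← R → Y → W is active, S and W are not d-separated given {B, H}.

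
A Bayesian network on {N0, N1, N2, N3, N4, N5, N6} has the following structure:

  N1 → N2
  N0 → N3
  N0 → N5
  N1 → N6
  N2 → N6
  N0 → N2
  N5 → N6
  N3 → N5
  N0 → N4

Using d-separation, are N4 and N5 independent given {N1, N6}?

No — N4 and N5 are not d-separated given {N1, N6}.

4 paths connect N4 and N5; each must be blocked for d-separation to hold:
  1. N4 ← N0 → N3 → N5 — N0:fork[open]; N3:chain[open] ⇒ active
  2. N4 ← N0 → N2 → N6 ← N5 — N0:fork[open]; N2:chain[open]; N6:collider[open] ⇒ active
  3. N4 ← N0 → N2 ← N1 → N6 ← N5 — N0:fork[open]; N2:collider[open]; N1:fork[blocks]; N6:collider[open] ⇒ blocked
  4. N4 ← N0 → N5 — N0:fork[open] ⇒ active
Because an active path exists, N4 and N5 are not d-separated.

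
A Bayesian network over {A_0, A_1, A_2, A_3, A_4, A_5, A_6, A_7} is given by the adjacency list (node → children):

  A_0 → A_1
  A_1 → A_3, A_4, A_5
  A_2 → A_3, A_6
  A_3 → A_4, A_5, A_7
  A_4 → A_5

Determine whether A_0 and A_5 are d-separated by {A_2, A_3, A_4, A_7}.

5 paths connect A_0 and A_5; each must be blocked for d-separation to hold:
  1. A_0 → A_1 → A_5 — A_1:chain[open] ⇒ active
  2. A_0 → A_1 → A_3 → A_5 — A_1:chain[open]; A_3:chain[blocks] ⇒ blocked
  3. A_0 → A_1 → A_3 → A_4 → A_5 — A_1:chain[open]; A_3:chain[blocks]; A_4:chain[blocks] ⇒ blocked
  4. A_0 → A_1 → A_4 → A_5 — A_1:chain[open]; A_4:chain[blocks] ⇒ blocked
  5. A_0 → A_1 → A_4 ← A_3 → A_5 — A_1:chain[open]; A_4:collider[open]; A_3:fork[blocks] ⇒ blocked
Since the path A_0 → A_1 → A_5 is active, A_0 and A_5 are not d-separated given {A_2, A_3, A_4, A_7}.

No — A_0 and A_5 are not d-separated given {A_2, A_3, A_4, A_7}.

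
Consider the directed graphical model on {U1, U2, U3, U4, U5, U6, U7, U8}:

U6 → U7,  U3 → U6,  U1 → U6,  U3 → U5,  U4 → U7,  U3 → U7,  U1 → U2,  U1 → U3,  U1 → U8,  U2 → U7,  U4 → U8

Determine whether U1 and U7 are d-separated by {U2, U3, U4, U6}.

There are 6 undirected paths between U1 and U7; checking each against the conditioning set {U2, U3, U4, U6}:
  1. U1 → U8 ← U4 → U7 — U8:collider[blocks]; U4:fork[blocks] ⇒ blocked
  2. U1 → U6 → U7 — U6:chain[blocks] ⇒ blocked
  3. U1 → U6 ← U3 → U7 — U6:collider[open]; U3:fork[blocks] ⇒ blocked
  4. U1 → U2 → U7 — U2:chain[blocks] ⇒ blocked
  5. U1 → U3 → U6 → U7 — U3:chain[blocks]; U6:chain[blocks] ⇒ blocked
  6. U1 → U3 → U7 — U3:chain[blocks] ⇒ blocked
Every path is blocked, so U1 and U7 are d-separated given {U2, U3, U4, U6}.

Yes — U1 and U7 are d-separated given {U2, U3, U4, U6}.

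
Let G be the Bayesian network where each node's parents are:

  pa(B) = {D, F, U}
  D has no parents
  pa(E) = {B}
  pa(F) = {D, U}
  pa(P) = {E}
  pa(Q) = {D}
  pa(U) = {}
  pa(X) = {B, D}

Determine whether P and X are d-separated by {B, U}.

Yes — P and X are d-separated given {B, U}.

There are 4 undirected paths between P and X; checking each against the conditioning set {B, U}:
Path 1: P ← E ← B → X
  B is a fork here and B is conditioned on, so the path is blocked at B.
Path 2: P ← E ← B ← U → F ← D → X
  B is a chain here and B is conditioned on, so the path is blocked at B.
Path 3: P ← E ← B ← F ← D → X
  B is a chain here and B is conditioned on, so the path is blocked at B.
Path 4: P ← E ← B ← D → X
  B is a chain here and B is conditioned on, so the path is blocked at B.
All paths are blocked; P ⊥ X | {B, U} holds.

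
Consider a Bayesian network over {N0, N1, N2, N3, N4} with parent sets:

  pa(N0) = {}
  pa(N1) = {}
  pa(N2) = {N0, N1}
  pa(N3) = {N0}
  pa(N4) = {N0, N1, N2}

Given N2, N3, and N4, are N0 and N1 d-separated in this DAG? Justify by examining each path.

There are 4 undirected paths between N0 and N1; checking each against the conditioning set {N2, N3, N4}:
Path 1: N0 → N2 → N4 ← N1
  N2 is a chain here and N2 is conditioned on, so the path is blocked at N2.
Path 2: N0 → N2 ← N1
  N2 is a collider and N2 is conditioned on, which opens it — no node blocks this path, so it is active.
Path 3: N0 → N4 ← N2 ← N1
  N2 is a chain here and N2 is conditioned on, so the path is blocked at N2.
Path 4: N0 → N4 ← N1
  N4 is a collider and N4 is conditioned on, which opens it — no node blocks this path, so it is active.
Because an active path exists, N0 and N1 are not d-separated.

No — N0 and N1 are not d-separated given {N2, N3, N4}.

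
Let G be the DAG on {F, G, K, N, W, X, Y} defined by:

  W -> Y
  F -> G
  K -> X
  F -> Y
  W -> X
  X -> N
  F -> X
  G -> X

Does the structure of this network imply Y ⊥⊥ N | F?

3 paths connect Y and N; each must be blocked for d-separation to hold:
Path 1: Y ← F → G → X → N
  F is a fork here and F is conditioned on, so the path is blocked at F.
Path 2: Y ← F → X → N
  F is a fork here and F is conditioned on, so the path is blocked at F.
Path 3: Y ← W → X → N
  W is a fork and W is not conditioned on; X is a chain and X is not conditioned on — no node blocks this path, so it is active.
Since the path Y ← W → X → N is active, Y and N are not d-separated given {F}.

No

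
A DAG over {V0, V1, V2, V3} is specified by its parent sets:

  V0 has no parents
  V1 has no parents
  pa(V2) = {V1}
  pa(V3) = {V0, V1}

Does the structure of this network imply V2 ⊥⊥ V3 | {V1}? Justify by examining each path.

Yes

Only one path connects V2 and V3:
  1. V2 ← V1 → V3 — V1:fork[blocks] ⇒ blocked
Since every path is blocked, d-separation holds.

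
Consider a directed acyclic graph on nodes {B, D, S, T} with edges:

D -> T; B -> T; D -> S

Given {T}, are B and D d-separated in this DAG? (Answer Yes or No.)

No

Only one path connects B and D:
Path 1: B → T ← D
  T is a collider and T is conditioned on, which opens it — no node blocks this path, so it is active.
Because an active path exists, B and D are not d-separated.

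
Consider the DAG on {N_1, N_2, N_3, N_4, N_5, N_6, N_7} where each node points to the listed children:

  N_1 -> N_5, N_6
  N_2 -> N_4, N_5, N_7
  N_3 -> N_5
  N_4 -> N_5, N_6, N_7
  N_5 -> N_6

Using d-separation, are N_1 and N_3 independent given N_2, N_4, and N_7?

We examine all 5 paths between N_1 and N_3:
Path 1: N_1 → N_5 ← N_3
  N_5 is a collider here and neither N_5 nor any of its descendants is conditioned on, so the collider stays closed — the path is blocked at N_5.
Path 2: N_1 → N_6 ← N_5 ← N_3
  N_6 is a collider here and neither N_6 nor any of its descendants is conditioned on, so the collider stays closed — the path is blocked at N_6.
Path 3: N_1 → N_6 ← N_4 → N_5 ← N_3
  N_6 is a collider here and neither N_6 nor any of its descendants is conditioned on, so the collider stays closed — the path is blocked at N_6.
Path 4: N_1 → N_6 ← N_4 ← N_2 → N_5 ← N_3
  N_6 is a collider here and neither N_6 nor any of its descendants is conditioned on, so the collider stays closed — the path is blocked at N_6.
Path 5: N_1 → N_6 ← N_4 → N_7 ← N_2 → N_5 ← N_3
  N_6 is a collider here and neither N_6 nor any of its descendants is conditioned on, so the collider stays closed — the path is blocked at N_6.
Since every path is blocked, d-separation holds.

Yes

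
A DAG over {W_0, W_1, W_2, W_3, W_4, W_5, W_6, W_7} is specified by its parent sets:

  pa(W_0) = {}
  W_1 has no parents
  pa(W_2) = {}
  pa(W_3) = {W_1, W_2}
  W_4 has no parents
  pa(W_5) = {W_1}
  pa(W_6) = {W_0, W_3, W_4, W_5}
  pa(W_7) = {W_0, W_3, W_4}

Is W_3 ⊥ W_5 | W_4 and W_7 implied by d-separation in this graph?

No

4 paths connect W_3 and W_5; each must be blocked for d-separation to hold:
Path 1: W_3 → W_6 ← W_5
  W_6 is a collider here and neither W_6 nor any of its descendants is conditioned on, so the collider stays closed — the path is blocked at W_6.
Path 2: W_3 → W_7 ← W_4 → W_6 ← W_5
  W_4 is a fork here and W_4 is conditioned on, so the path is blocked at W_4.
Path 3: W_3 → W_7 ← W_0 → W_6 ← W_5
  W_6 is a collider here and neither W_6 nor any of its descendants is conditioned on, so the collider stays closed — the path is blocked at W_6.
Path 4: W_3 ← W_1 → W_5
  W_1 is a fork and W_1 is not conditioned on — no node blocks this path, so it is active.
Because an active path exists, W_3 and W_5 are not d-separated.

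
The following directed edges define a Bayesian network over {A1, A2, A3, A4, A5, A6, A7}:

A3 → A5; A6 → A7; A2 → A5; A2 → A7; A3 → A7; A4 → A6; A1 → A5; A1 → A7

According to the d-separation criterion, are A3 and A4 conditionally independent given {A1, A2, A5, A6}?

We examine all 3 paths between A3 and A4:
  1. A3 → A5 ← A1 → A7 ← A6 ← A4 — A5:collider[open]; A1:fork[blocks]; A7:collider[blocks]; A6:chain[blocks] ⇒ blocked
  2. A3 → A5 ← A2 → A7 ← A6 ← A4 — A5:collider[open]; A2:fork[blocks]; A7:collider[blocks]; A6:chain[blocks] ⇒ blocked
  3. A3 → A7 ← A6 ← A4 — A7:collider[blocks]; A6:chain[blocks] ⇒ blocked
Every path is blocked, so A3 and A4 are d-separated given {A1, A2, A5, A6}.

Yes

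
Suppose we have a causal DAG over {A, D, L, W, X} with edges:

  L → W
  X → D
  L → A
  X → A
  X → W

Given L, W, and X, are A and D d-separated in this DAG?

Enumerating the 2 paths from A to D and testing each for blocking by {L, W, X}:
  1. A ← X → D — X:fork[blocks] ⇒ blocked
  2. A ← L → W ← X → D — L:fork[blocks]; W:collider[open]; X:fork[blocks] ⇒ blocked
All paths are blocked; A ⊥ D | {L, W, X} holds.

Yes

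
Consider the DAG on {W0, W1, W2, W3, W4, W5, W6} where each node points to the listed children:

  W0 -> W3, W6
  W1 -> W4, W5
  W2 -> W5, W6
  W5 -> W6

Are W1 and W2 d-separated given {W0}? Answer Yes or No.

We examine all 2 paths between W1 and W2:
  1. W1 → W5 → W6 ← W2 — W5:chain[open]; W6:collider[blocks] ⇒ blocked
  2. W1 → W5 ← W2 — W5:collider[blocks] ⇒ blocked
All paths are blocked; W1 ⊥ W2 | {W0} holds.

Yes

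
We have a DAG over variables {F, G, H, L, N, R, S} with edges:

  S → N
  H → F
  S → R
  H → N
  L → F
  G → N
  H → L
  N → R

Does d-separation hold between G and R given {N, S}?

2 paths connect G and R; each must be blocked for d-separation to hold:
Path 1: G → N ← S → R
  S is a fork here and S is conditioned on, so the path is blocked at S.
Path 2: G → N → R
  N is a chain here and N is conditioned on, so the path is blocked at N.
All paths are blocked; G ⊥ R | {N, S} holds.

Yes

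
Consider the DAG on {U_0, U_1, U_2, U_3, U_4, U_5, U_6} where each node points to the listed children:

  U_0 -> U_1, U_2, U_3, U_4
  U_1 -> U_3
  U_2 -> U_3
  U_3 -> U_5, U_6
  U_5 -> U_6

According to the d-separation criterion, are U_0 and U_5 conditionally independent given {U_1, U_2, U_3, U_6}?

Yes

6 paths connect U_0 and U_5; each must be blocked for d-separation to hold:
Path 1: U_0 → U_2 → U_3 → U_5
  U_2 is a chain here and U_2 is conditioned on, so the path is blocked at U_2.
Path 2: U_0 → U_2 → U_3 → U_6 ← U_5
  U_2 is a chain here and U_2 is conditioned on, so the path is blocked at U_2.
Path 3: U_0 → U_3 → U_5
  U_3 is a chain here and U_3 is conditioned on, so the path is blocked at U_3.
Path 4: U_0 → U_3 → U_6 ← U_5
  U_3 is a chain here and U_3 is conditioned on, so the path is blocked at U_3.
Path 5: U_0 → U_1 → U_3 → U_5
  U_1 is a chain here and U_1 is conditioned on, so the path is blocked at U_1.
Path 6: U_0 → U_1 → U_3 → U_6 ← U_5
  U_1 is a chain here and U_1 is conditioned on, so the path is blocked at U_1.
All paths are blocked; U_0 ⊥ U_5 | {U_1, U_2, U_3, U_6} holds.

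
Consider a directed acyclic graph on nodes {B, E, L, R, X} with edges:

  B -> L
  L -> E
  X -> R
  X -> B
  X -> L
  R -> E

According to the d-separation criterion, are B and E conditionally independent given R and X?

No

Enumerating the 4 paths from B to E and testing each for blocking by {R, X}:
Path 1: B → L → E
  L is a chain and L is not conditioned on — no node blocks this path, so it is active.
Path 2: B → L ← X → R → E
  L is a collider here and neither L nor any of its descendants is conditioned on, so the collider stays closed — the path is blocked at L.
Path 3: B ← X → R → E
  X is a fork here and X is conditioned on, so the path is blocked at X.
Path 4: B ← X → L → E
  X is a fork here and X is conditioned on, so the path is blocked at X.
Because an active path exists, B and E are not d-separated.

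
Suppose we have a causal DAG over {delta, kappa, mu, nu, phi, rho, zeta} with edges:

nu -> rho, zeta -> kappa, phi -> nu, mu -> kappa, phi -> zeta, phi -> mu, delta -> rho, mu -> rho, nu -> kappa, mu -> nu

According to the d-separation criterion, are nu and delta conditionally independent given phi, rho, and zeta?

No

We examine all 6 paths between nu and delta:
  1. nu ← phi → zeta → kappa ← mu → rho ← delta — phi:fork[blocks]; zeta:chain[blocks]; kappa:collider[blocks]; mu:fork[open]; rho:collider[open] ⇒ blocked
  2. nu ← phi → mu → rho ← delta — phi:fork[blocks]; mu:chain[open]; rho:collider[open] ⇒ blocked
  3. nu ← mu → rho ← delta — mu:fork[open]; rho:collider[open] ⇒ active
  4. nu → rho ← delta — rho:collider[open] ⇒ active
  5. nu → kappa ← zeta ← phi → mu → rho ← delta — kappa:collider[blocks]; zeta:chain[blocks]; phi:fork[blocks]; mu:chain[open]; rho:collider[open] ⇒ blocked
  6. nu → kappa ← mu → rho ← delta — kappa:collider[blocks]; mu:fork[open]; rho:collider[open] ⇒ blocked
Since the path nu ← mu → rho ← delta is active, nu and delta are not d-separated given {phi, rho, zeta}.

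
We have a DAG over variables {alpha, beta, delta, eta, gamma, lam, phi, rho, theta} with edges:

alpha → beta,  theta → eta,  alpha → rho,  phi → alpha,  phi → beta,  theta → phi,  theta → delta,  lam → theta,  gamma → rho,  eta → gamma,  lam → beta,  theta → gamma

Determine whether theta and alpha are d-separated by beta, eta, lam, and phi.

Yes — theta and alpha are d-separated given {beta, eta, lam, phi}.

We examine all 6 paths between theta and alpha:
  1. theta → gamma → rho ← alpha — gamma:chain[open]; rho:collider[blocks] ⇒ blocked
  2. theta → phi → beta ← alpha — phi:chain[blocks]; beta:collider[open] ⇒ blocked
  3. theta → phi → alpha — phi:chain[blocks] ⇒ blocked
  4. theta ← lam → beta ← phi → alpha — lam:fork[blocks]; beta:collider[open]; phi:fork[blocks] ⇒ blocked
  5. theta ← lam → beta ← alpha — lam:fork[blocks]; beta:collider[open] ⇒ blocked
  6. theta → eta → gamma → rho ← alpha — eta:chain[blocks]; gamma:chain[open]; rho:collider[blocks] ⇒ blocked
Since every path is blocked, d-separation holds.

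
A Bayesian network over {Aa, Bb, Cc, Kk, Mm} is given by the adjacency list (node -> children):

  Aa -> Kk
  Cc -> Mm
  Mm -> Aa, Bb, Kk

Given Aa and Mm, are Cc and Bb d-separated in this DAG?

The only undirected path from Cc to Bb is:
Path 1: Cc → Mm → Bb
  Mm is a chain here and Mm is conditioned on, so the path is blocked at Mm.
Every path is blocked, so Cc and Bb are d-separated given {Aa, Mm}.

Yes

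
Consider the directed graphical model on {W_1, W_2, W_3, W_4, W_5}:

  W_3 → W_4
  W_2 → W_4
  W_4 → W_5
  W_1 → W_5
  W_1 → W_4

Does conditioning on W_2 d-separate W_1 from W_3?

There are 2 undirected paths between W_1 and W_3; checking each against the conditioning set {W_2}:
Path 1: W_1 → W_4 ← W_3
  W_4 is a collider here and neither W_4 nor any of its descendants is conditioned on, so the collider stays closed — the path is blocked at W_4.
Path 2: W_1 → W_5 ← W_4 ← W_3
  W_5 is a collider here and neither W_5 nor any of its descendants is conditioned on, so the collider stays closed — the path is blocked at W_5.
All paths are blocked; W_1 ⊥ W_3 | {W_2} holds.

Yes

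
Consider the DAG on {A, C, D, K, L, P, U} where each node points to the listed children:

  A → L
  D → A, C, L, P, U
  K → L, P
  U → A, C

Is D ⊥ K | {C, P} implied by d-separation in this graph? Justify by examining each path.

There are 5 undirected paths between D and K; checking each against the conditioning set {C, P}:
  1. D → U → A → L ← K — U:chain[open]; A:chain[open]; L:collider[blocks] ⇒ blocked
  2. D → C ← U → A → L ← K — C:collider[open]; U:fork[open]; A:chain[open]; L:collider[blocks] ⇒ blocked
  3. D → A → L ← K — A:chain[open]; L:collider[blocks] ⇒ blocked
  4. D → L ← K — L:collider[blocks] ⇒ blocked
  5. D → P ← K — P:collider[open] ⇒ active
Because an active path exists, D and K are not d-separated.

No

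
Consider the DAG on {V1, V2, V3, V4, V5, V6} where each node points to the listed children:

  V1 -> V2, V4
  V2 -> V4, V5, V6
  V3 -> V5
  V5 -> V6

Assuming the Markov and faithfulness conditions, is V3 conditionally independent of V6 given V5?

We examine all 2 paths between V3 and V6:
Path 1: V3 → V5 → V6
  V5 is a chain here and V5 is conditioned on, so the path is blocked at V5.
Path 2: V3 → V5 ← V2 → V6
  V5 is a collider and V5 is conditioned on, which opens it; V2 is a fork and V2 is not conditioned on — no node blocks this path, so it is active.
Because an active path exists, V3 and V6 are not d-separated.

No — V3 and V6 are not d-separated given {V5}.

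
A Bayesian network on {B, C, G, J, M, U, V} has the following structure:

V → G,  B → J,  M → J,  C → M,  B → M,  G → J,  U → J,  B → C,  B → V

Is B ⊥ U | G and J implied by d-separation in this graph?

4 paths connect B and U; each must be blocked for d-separation to hold:
Path 1: B → V → G → J ← U
  G is a chain here and G is conditioned on, so the path is blocked at G.
Path 2: B → J ← U
  J is a collider and J is conditioned on, which opens it — no node blocks this path, so it is active.
Path 3: B → C → M → J ← U
  C is a chain and C is not conditioned on; M is a chain and M is not conditioned on; J is a collider and J is conditioned on, which opens it — no node blocks this path, so it is active.
Path 4: B → M → J ← U
  M is a chain and M is not conditioned on; J is a collider and J is conditioned on, which opens it — no node blocks this path, so it is active.
Since the path B → J ← U is active, B and U are not d-separated given {G, J}.

No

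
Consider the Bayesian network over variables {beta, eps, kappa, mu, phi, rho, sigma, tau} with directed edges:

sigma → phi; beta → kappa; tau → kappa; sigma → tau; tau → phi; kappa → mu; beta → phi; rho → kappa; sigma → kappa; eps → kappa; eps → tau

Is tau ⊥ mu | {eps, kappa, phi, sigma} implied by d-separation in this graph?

Yes — tau and mu are d-separated given {eps, kappa, phi, sigma}.

6 paths connect tau and mu; each must be blocked for d-separation to hold:
  1. tau → phi ← sigma → kappa → mu — phi:collider[open]; sigma:fork[blocks]; kappa:chain[blocks] ⇒ blocked
  2. tau → phi ← beta → kappa → mu — phi:collider[open]; beta:fork[open]; kappa:chain[blocks] ⇒ blocked
  3. tau ← sigma → phi ← beta → kappa → mu — sigma:fork[blocks]; phi:collider[open]; beta:fork[open]; kappa:chain[blocks] ⇒ blocked
  4. tau ← sigma → kappa → mu — sigma:fork[blocks]; kappa:chain[blocks] ⇒ blocked
  5. tau ← eps → kappa → mu — eps:fork[blocks]; kappa:chain[blocks] ⇒ blocked
  6. tau → kappa → mu — kappa:chain[blocks] ⇒ blocked
Since every path is blocked, d-separation holds.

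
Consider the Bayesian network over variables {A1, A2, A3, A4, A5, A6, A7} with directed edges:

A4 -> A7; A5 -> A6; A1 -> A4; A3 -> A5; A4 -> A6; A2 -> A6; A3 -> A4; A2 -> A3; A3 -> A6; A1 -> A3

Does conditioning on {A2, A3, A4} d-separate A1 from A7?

Yes

There are 5 undirected paths between A1 and A7; checking each against the conditioning set {A2, A3, A4}:
Path 1: A1 → A4 → A7
  A4 is a chain here and A4 is conditioned on, so the path is blocked at A4.
Path 2: A1 → A3 → A4 → A7
  A3 is a chain here and A3 is conditioned on, so the path is blocked at A3.
Path 3: A1 → A3 → A6 ← A4 → A7
  A3 is a chain here and A3 is conditioned on, so the path is blocked at A3.
Path 4: A1 → A3 ← A2 → A6 ← A4 → A7
  A2 is a fork here and A2 is conditioned on, so the path is blocked at A2.
Path 5: A1 → A3 → A5 → A6 ← A4 → A7
  A3 is a chain here and A3 is conditioned on, so the path is blocked at A3.
All paths are blocked; A1 ⊥ A7 | {A2, A3, A4} holds.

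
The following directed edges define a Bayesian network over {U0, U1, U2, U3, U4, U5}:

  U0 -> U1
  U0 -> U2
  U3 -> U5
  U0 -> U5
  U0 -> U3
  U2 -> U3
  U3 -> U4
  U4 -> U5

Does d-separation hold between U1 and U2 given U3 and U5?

Enumerating the 4 paths from U1 to U2 and testing each for blocking by {U3, U5}:
  1. U1 ← U0 → U2 — U0:fork[open] ⇒ active
  2. U1 ← U0 → U5 ← U3 ← U2 — U0:fork[open]; U5:collider[open]; U3:chain[blocks] ⇒ blocked
  3. U1 ← U0 → U5 ← U4 ← U3 ← U2 — U0:fork[open]; U5:collider[open]; U4:chain[open]; U3:chain[blocks] ⇒ blocked
  4. U1 ← U0 → U3 ← U2 — U0:fork[open]; U3:collider[open] ⇒ active
Because an active path exists, U1 and U2 are not d-separated.

No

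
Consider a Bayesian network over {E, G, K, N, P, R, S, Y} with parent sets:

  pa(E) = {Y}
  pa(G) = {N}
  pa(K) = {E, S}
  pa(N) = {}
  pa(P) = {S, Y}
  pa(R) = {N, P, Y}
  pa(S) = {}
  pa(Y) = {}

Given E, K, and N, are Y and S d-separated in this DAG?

3 paths connect Y and S; each must be blocked for d-separation to hold:
Path 1: Y → E → K ← S
  E is a chain here and E is conditioned on, so the path is blocked at E.
Path 2: Y → R ← P ← S
  R is a collider here and neither R nor any of its descendants is conditioned on, so the collider stays closed — the path is blocked at R.
Path 3: Y → P ← S
  P is a collider here and neither P nor any of its descendants is conditioned on, so the collider stays closed — the path is blocked at P.
Since every path is blocked, d-separation holds.

Yes — Y and S are d-separated given {E, K, N}.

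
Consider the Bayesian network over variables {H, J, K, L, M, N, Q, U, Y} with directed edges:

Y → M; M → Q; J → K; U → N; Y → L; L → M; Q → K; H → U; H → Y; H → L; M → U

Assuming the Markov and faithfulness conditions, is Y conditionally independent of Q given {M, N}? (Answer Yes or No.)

Enumerating the 5 paths from Y to Q and testing each for blocking by {M, N}:
Path 1: Y → M → Q
  M is a chain here and M is conditioned on, so the path is blocked at M.
Path 2: Y ← H → U ← M → Q
  M is a fork here and M is conditioned on, so the path is blocked at M.
Path 3: Y ← H → L → M → Q
  M is a chain here and M is conditioned on, so the path is blocked at M.
Path 4: Y → L → M → Q
  M is a chain here and M is conditioned on, so the path is blocked at M.
Path 5: Y → L ← H → U ← M → Q
  M is a fork here and M is conditioned on, so the path is blocked at M.
Every path is blocked, so Y and Q are d-separated given {M, N}.

Yes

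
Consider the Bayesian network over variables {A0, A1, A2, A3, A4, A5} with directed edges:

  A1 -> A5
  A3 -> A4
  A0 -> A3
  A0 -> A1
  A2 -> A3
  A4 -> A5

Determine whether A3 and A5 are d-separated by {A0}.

No

Enumerating the 2 paths from A3 to A5 and testing each for blocking by {A0}:
Path 1: A3 ← A0 → A1 → A5
  A0 is a fork here and A0 is conditioned on, so the path is blocked at A0.
Path 2: A3 → A4 → A5
  A4 is a chain and A4 is not conditioned on — no node blocks this path, so it is active.
At least one path is unblocked, so d-separation fails.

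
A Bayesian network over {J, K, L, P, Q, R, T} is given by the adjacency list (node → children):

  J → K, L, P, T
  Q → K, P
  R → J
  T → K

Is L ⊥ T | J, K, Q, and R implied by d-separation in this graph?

Yes

3 paths connect L and T; each must be blocked for d-separation to hold:
Path 1: L ← J → K ← T
  J is a fork here and J is conditioned on, so the path is blocked at J.
Path 2: L ← J → P ← Q → K ← T
  J is a fork here and J is conditioned on, so the path is blocked at J.
Path 3: L ← J → T
  J is a fork here and J is conditioned on, so the path is blocked at J.
All paths are blocked; L ⊥ T | {J, K, Q, R} holds.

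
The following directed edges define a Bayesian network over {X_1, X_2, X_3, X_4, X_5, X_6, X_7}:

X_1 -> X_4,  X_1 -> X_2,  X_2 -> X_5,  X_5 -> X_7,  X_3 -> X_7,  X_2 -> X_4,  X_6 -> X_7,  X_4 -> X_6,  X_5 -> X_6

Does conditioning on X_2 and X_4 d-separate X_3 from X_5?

We examine all 4 paths between X_3 and X_5:
  1. X_3 → X_7 ← X_6 ← X_4 ← X_2 → X_5 — X_7:collider[blocks]; X_6:chain[open]; X_4:chain[blocks]; X_2:fork[blocks] ⇒ blocked
  2. X_3 → X_7 ← X_6 ← X_4 ← X_1 → X_2 → X_5 — X_7:collider[blocks]; X_6:chain[open]; X_4:chain[blocks]; X_1:fork[open]; X_2:chain[blocks] ⇒ blocked
  3. X_3 → X_7 ← X_6 ← X_5 — X_7:collider[blocks]; X_6:chain[open] ⇒ blocked
  4. X_3 → X_7 ← X_5 — X_7:collider[blocks] ⇒ blocked
All paths are blocked; X_3 ⊥ X_5 | {X_2, X_4} holds.

Yes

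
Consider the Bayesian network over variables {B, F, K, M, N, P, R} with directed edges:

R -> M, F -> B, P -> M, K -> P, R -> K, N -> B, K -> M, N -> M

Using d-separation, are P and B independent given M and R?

Enumerating the 3 paths from P to B and testing each for blocking by {M, R}:
Path 1: P ← K ← R → M ← N → B
  R is a fork here and R is conditioned on, so the path is blocked at R.
Path 2: P ← K → M ← N → B
  K is a fork and K is not conditioned on; M is a collider and M is conditioned on, which opens it; N is a fork and N is not conditioned on — no node blocks this path, so it is active.
Path 3: P → M ← N → B
  M is a collider and M is conditioned on, which opens it; N is a fork and N is not conditioned on — no node blocks this path, so it is active.
Because an active path exists, P and B are not d-separated.

No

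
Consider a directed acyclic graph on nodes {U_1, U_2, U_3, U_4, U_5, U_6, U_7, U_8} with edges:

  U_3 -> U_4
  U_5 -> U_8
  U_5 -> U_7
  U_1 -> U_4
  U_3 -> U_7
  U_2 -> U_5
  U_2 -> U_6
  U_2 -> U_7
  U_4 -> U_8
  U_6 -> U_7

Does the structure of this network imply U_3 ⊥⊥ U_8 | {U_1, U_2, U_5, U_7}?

There are 4 undirected paths between U_3 and U_8; checking each against the conditioning set {U_1, U_2, U_5, U_7}:
Path 1: U_3 → U_4 → U_8
  U_4 is a chain and U_4 is not conditioned on — no node blocks this path, so it is active.
Path 2: U_3 → U_7 ← U_6 ← U_2 → U_5 → U_8
  U_2 is a fork here and U_2 is conditioned on, so the path is blocked at U_2.
Path 3: U_3 → U_7 ← U_5 → U_8
  U_5 is a fork here and U_5 is conditioned on, so the path is blocked at U_5.
Path 4: U_3 → U_7 ← U_2 → U_5 → U_8
  U_2 is a fork here and U_2 is conditioned on, so the path is blocked at U_2.
Because an active path exists, U_3 and U_8 are not d-separated.

No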